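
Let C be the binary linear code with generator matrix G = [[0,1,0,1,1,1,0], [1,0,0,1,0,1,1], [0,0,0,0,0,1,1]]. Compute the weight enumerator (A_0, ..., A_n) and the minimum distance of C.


Weight distribution: A_0 = 1, A_2 = 2, A_4 = 5. Minimum distance d = 2.

Enumerate all 2^3 = 8 messages m ∈ F_2^3.
For each, compute codeword c = mG in F_2^7, then tally its weight.
  m = 000 → c = 0000000, weight = 0.
  m = 100 → c = 0101110, weight = 4.
  m = 010 → c = 1001011, weight = 4.
  m = 110 → c = 1100101, weight = 4.
  m = 001 → c = 0000011, weight = 2.
  m = 101 → c = 0101101, weight = 4.
  m = 011 → c = 1001000, weight = 2.
  m = 111 → c = 1100110, weight = 4.
Tally weights:
  weight 0: 1 codewords.
  weight 2: 2 codewords.
  weight 4: 5 codewords.
Minimum distance d = smallest w > 0 with A_w > 0 = 2.
Sanity: Σ A_w = 8 = 2^3 = 8 ✓.


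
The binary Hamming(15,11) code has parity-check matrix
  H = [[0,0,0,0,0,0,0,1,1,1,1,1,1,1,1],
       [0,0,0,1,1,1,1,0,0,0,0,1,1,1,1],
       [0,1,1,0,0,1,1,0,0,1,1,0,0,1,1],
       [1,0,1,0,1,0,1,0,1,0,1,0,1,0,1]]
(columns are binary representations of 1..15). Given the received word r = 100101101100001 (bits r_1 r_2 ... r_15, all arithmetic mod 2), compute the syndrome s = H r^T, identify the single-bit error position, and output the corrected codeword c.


s = (1, 0, 0, 0)^T, error position = 8, corrected codeword c = 100101111100001

Compute s = H r^T mod 2 one row at a time:
  s_1 = 0 + 1 + 1 + 0 + 0 + 0 + 0 + 1 = 3 ≡ 1 (mod 2).
  s_2 = 1 + 0 + 1 + 1 + 0 + 0 + 0 + 1 = 4 ≡ 0 (mod 2).
  s_3 = 0 + 0 + 1 + 1 + 1 + 0 + 0 + 1 = 4 ≡ 0 (mod 2).
  s_4 = 1 + 0 + 0 + 1 + 1 + 0 + 0 + 1 = 4 ≡ 0 (mod 2).
s = (1, 0, 0, 0)^T — this equals column 8 of H (binary 1000), so error is at position 8.
Correct: flip bit 8 of r = 100101101100001 to get c = 100101111100001.


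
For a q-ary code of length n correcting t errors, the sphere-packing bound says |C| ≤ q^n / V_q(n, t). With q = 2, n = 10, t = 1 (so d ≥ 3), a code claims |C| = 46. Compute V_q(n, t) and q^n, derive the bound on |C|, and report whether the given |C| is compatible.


V_q(n, t) = 11, q^n = 1024, Hamming bound = 93, |C| = 46 ≤ bound (satisfied).

Step 1: Compute V_q(n, t) = Σ_{j=0}^1 C(n, j) (q−1)^j.
  j = 0: C(10,0)·(1)^0 = 1·1 = 1.
  j = 1: C(10,1)·(1)^1 = 10·1 = 10.
  V_q(n, t) = 1 + 10 = 11.
Step 2: q^n = 2^10 = 1024.
Step 3: Hamming bound ⌊q^n / V_q(n,t)⌋ = ⌊1024/11⌋ = 93.
Step 4: Compare |C| = 46 to 93: satisfied.
The claimed |C| lies below the Hamming bound.


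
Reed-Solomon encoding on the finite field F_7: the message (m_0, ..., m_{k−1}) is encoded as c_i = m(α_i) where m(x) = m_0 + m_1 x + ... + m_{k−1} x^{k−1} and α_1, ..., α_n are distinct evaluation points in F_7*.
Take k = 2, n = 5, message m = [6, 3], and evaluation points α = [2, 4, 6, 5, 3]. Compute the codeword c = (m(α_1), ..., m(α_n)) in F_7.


c = [5, 4, 3, 0, 1]

Message polynomial: m(x) = 6 + 3·x (mod 7).
For each evaluation point α_i, compute m(α_i) mod 7:
  α_1 = 2: Horner steps 3 → 5, so m(2) = 5.
  α_2 = 4: Horner steps 3 → 4, so m(4) = 4.
  α_3 = 6: Horner steps 3 → 3, so m(6) = 3.
  α_4 = 5: Horner steps 3 → 0, so m(5) = 0.
  α_5 = 3: Horner steps 3 → 1, so m(3) = 1.
Codeword c = [5, 4, 3, 0, 1] ∈ F_7^5.


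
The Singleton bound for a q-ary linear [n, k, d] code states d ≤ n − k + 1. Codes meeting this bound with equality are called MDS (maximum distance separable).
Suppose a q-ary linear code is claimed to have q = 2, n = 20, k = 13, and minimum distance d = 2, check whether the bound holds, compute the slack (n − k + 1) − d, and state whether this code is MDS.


Singleton RHS = n − k + 1 = 8, slack = 6, bound satisfied, not MDS.

Singleton bound: d ≤ n − k + 1.
Here n = 20, k = 13, so n − k + 1 = 8.
Given d = 2, check d ≤ 8: YES.
Slack = (n − k + 1) − d = 6.
The code is NOT MDS (slack = 6 > 0).
Description: the claimed parameters are [20, 13, 2]_2; such a code would be non-MDS.


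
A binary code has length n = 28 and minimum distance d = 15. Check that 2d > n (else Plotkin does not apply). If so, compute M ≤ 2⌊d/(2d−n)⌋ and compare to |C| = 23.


Plotkin bound M ≤ 14; given |C| = 23 > bound (violated).

Check applicability: 2d = 30, n = 28.
2d − n = 2 > 0, so Plotkin applies.
Compute d/(2d−n) = 15/2 ≈ 7.5000.
⌊d/(2d−n)⌋ = 7.
Plotkin bound: M ≤ 2·7 = 14.
Given |C| = 23, check: VIOLATED.
This |C| is above the Plotkin bound, so no binary code with n = 28, d = 15 and 23 codewords exists.


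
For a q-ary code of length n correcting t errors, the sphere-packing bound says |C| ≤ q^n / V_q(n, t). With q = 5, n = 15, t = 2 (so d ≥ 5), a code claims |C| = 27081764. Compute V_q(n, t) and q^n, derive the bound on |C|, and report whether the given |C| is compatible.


V_q(n, t) = 1741, q^n = 30517578125, Hamming bound = 17528764, |C| = 27081764 > bound (violated).

Step 1: Compute V_q(n, t) = Σ_{j=0}^2 C(n, j) (q−1)^j.
  j = 0: C(15,0)·(4)^0 = 1·1 = 1.
  j = 1: C(15,1)·(4)^1 = 15·4 = 60.
  j = 2: C(15,2)·(4)^2 = 105·16 = 1680.
  V_q(n, t) = 1 + 60 + 1680 = 1741.
Step 2: q^n = 5^15 = 30517578125.
Step 3: Hamming bound ⌊q^n / V_q(n,t)⌋ = ⌊30517578125/1741⌋ = 17528764.
Step 4: Compare |C| = 27081764 to 17528764: violated.
The claimed |C| lies above the Hamming bound, so no 5-ary code of length 15 with d ≥ 5 can have 27081764 codewords.


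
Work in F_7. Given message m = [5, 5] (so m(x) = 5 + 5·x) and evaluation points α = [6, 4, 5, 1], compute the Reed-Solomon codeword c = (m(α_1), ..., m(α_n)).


c = [0, 4, 2, 3]

Message polynomial: m(x) = 5 + 5·x (mod 7).
For each evaluation point α_i, compute m(α_i) mod 7:
  α_1 = 6: Horner steps 5 → 0, so m(6) = 0.
  α_2 = 4: Horner steps 5 → 4, so m(4) = 4.
  α_3 = 5: Horner steps 5 → 2, so m(5) = 2.
  α_4 = 1: Horner steps 5 → 3, so m(1) = 3.
Codeword c = [0, 4, 2, 3] ∈ F_7^4.


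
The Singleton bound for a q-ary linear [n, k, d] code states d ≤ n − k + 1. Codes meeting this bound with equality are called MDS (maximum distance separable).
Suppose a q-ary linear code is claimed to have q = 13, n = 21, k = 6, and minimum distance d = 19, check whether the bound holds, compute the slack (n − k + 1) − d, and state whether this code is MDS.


Singleton RHS = n − k + 1 = 16, slack = -3, bound violated (no such code; not MDS).

Singleton bound: d ≤ n − k + 1.
Here n = 21, k = 6, so n − k + 1 = 16.
Given d = 19, check d ≤ 16: NO.
Slack = (n − k + 1) − d = -3.
The slack is negative: d = 19 exceeds n − k + 1 = 16 by 3, so the Singleton bound is violated and no linear [21, 6, 19]_13 code can exist. In particular it is not MDS (MDS requires d = n − k + 1 exactly).
Description: the claimed parameters are [21, 6, 19]_13; such a code would be impossible (violates the Singleton bound).


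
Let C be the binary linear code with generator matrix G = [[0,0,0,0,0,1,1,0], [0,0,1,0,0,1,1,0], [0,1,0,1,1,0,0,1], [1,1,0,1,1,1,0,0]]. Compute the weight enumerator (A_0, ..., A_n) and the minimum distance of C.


Weight distribution: A_0 = 1, A_1 = 1, A_2 = 1, A_3 = 3, A_4 = 3, A_5 = 3, A_6 = 3, A_7 = 1. Minimum distance d = 1.

Enumerate all 2^4 = 16 messages m ∈ F_2^4.
For each, compute codeword c = mG in F_2^8, then tally its weight.
  m = 0000 → c = 00000000, weight = 0.
  m = 1000 → c = 00000110, weight = 2.
  m = 0100 → c = 00100110, weight = 3.
  m = 1100 → c = 00100000, weight = 1.
  m = 0010 → c = 01011001, weight = 4.
  m = 1010 → c = 01011111, weight = 6.
  m = 0110 → c = 01111111, weight = 7.
  m = 1110 → c = 01111001, weight = 5.
  m = 0001 → c = 11011100, weight = 5.
  m = 1001 → c = 11011010, weight = 5.
  m = 0101 → c = 11111010, weight = 6.
  m = 1101 → c = 11111100, weight = 6.
  m = 0011 → c = 10000101, weight = 3.
  m = 1011 → c = 10000011, weight = 3.
  m = 0111 → c = 10100011, weight = 4.
  m = 1111 → c = 10100101, weight = 4.
Tally weights:
  weight 0: 1 codewords.
  weight 1: 1 codewords.
  weight 2: 1 codewords.
  weight 3: 3 codewords.
  weight 4: 3 codewords.
  weight 5: 3 codewords.
  weight 6: 3 codewords.
  weight 7: 1 codewords.
Minimum distance d = smallest w > 0 with A_w > 0 = 1.
Sanity: Σ A_w = 16 = 2^4 = 16 ✓.


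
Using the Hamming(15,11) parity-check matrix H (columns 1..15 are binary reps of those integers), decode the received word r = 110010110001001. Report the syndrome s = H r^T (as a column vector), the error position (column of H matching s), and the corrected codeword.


s = (1, 0, 1, 0)^T, error position = 10, corrected codeword c = 110010110101001

Compute s = H r^T mod 2 one row at a time:
  s_1 = 1 + 0 + 0 + 0 + 1 + 0 + 0 + 1 = 3 ≡ 1 (mod 2).
  s_2 = 0 + 1 + 0 + 1 + 1 + 0 + 0 + 1 = 4 ≡ 0 (mod 2).
  s_3 = 1 + 0 + 0 + 1 + 0 + 0 + 0 + 1 = 3 ≡ 1 (mod 2).
  s_4 = 1 + 0 + 1 + 1 + 0 + 0 + 0 + 1 = 4 ≡ 0 (mod 2).
s = (1, 0, 1, 0)^T — this equals column 10 of H (binary 1010), so error is at position 10.
Correct: flip bit 10 of r = 110010110001001 to get c = 110010110101001.


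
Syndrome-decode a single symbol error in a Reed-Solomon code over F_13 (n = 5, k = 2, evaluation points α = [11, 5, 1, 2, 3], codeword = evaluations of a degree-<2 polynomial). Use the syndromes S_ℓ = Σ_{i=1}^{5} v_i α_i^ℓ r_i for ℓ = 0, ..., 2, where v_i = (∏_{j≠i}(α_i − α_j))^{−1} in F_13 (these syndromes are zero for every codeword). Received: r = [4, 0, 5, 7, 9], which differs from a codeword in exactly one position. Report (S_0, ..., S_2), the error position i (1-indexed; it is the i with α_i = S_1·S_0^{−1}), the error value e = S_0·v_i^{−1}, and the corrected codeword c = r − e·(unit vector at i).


S = (11, 4, 5), error at position 1, error magnitude e = 5, c = [12, 0, 5, 7, 9].

Step 1: column multipliers v_i = (∏_{j≠i}(α_i − α_j))^{−1} mod 13.
  i = 1 (α = 11): (11−5)(11−1)(11−2)(11−3) = 6·10·9·8 = 4320 ≡ 4, so v_1 = 4^{−1} = 10 (mod 13).
  i = 2 (α = 5): (5−11)(5−1)(5−2)(5−3) = (−6)·4·3·2 = −144 ≡ 12, so v_2 = 12^{−1} = 12 (mod 13).
  i = 3 (α = 1): (1−11)(1−5)(1−2)(1−3) = (−10)·(−4)·(−1)·(−2) = 80 ≡ 2, so v_3 = 2^{−1} = 7 (mod 13).
  i = 4 (α = 2): (2−11)(2−5)(2−1)(2−3) = (−9)·(−3)·1·(−1) = −27 ≡ 12, so v_4 = 12^{−1} = 12 (mod 13).
  i = 5 (α = 3): (3−11)(3−5)(3−1)(3−2) = (−8)·(−2)·2·1 = 32 ≡ 6, so v_5 = 6^{−1} = 11 (mod 13).
  v = [10, 12, 7, 12, 11].
Step 2: syndromes of r = [4, 0, 5, 7, 9] (all sums mod 13).
  S_0 = Σ v_i r_i = 10·4 + 12·0 + 7·5 + 12·7 + 11·9 = 258 ≡ 11.
  S_1 = Σ v_i α_i r_i = 10·11·4 + 12·5·0 + 7·1·5 + 12·2·7 + 11·3·9 = 940 ≡ 4.
  α_i^2 mod 13 = [4, 12, 1, 4, 9].
  S_2 = Σ v_i α_i^2 r_i = 10·4·4 + 12·12·0 + 7·1·5 + 12·4·7 + 11·9·9 = 1422 ≡ 5.
  S = (11, 4, 5) ≠ 0, so r is not a codeword (an error is present).
Step 3: locate the error. For a single error e at position i, S_ℓ = v_i·e·α_i^ℓ, so α_err = S_1/S_0.
  S_0^{−1} = 11^{−1} = 6 (mod 13), so α_err = 4·6 = 24 ≡ 11 = α_1. Error position i = 1.
  Consistency check: S_2/S_1 = 5·10 = 50 ≡ 11 = α_err ✓ (single-error assumption holds).
Step 4: error magnitude e = S_0/v_1 = S_0·∏_{j≠1}(α_1 − α_j) = 11·4 = 44 ≡ 5 (mod 13).
Step 5: correct position 1: c_1 = r_1 − e = 4 − 5 ≡ 12 (mod 13). Hence c = [12, 0, 5, 7, 9].
  Check: interpolating c through the α_i gives m(x) = 3 + 2·x (degree < 2) with m(α_i) = c_i for every i, so c is indeed a codeword.


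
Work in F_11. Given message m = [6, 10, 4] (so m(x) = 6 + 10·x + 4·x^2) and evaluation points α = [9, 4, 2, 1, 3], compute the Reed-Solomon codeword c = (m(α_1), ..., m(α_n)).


c = [2, 0, 9, 9, 6]

Message polynomial: m(x) = 6 + 10·x + 4·x^2 (mod 11).
For each evaluation point α_i, compute m(α_i) mod 11:
  α_1 = 9: Horner steps 4 → 2 → 2, so m(9) = 2.
  α_2 = 4: Horner steps 4 → 4 → 0, so m(4) = 0.
  α_3 = 2: Horner steps 4 → 7 → 9, so m(2) = 9.
  α_4 = 1: Horner steps 4 → 3 → 9, so m(1) = 9.
  α_5 = 3: Horner steps 4 → 0 → 6, so m(3) = 6.
Codeword c = [2, 0, 9, 9, 6] ∈ F_11^5.


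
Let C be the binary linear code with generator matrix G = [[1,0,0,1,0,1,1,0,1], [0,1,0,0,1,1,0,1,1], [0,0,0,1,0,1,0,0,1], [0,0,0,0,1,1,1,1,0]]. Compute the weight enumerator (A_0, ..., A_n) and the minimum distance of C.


Weight distribution: A_0 = 1, A_2 = 1, A_3 = 3, A_4 = 5, A_5 = 4, A_6 = 1, A_7 = 1. Minimum distance d = 2.

Enumerate all 2^4 = 16 messages m ∈ F_2^4.
For each, compute codeword c = mG in F_2^9, then tally its weight.
  m = 0000 → c = 000000000, weight = 0.
  m = 1000 → c = 100101101, weight = 5.
  m = 0100 → c = 010011011, weight = 5.
  m = 1100 → c = 110110110, weight = 6.
  m = 0010 → c = 000101001, weight = 3.
  m = 1010 → c = 100000100, weight = 2.
  m = 0110 → c = 010110010, weight = 4.
  m = 1110 → c = 110011111, weight = 7.
  m = 0001 → c = 000011110, weight = 4.
  m = 1001 → c = 100110011, weight = 5.
  m = 0101 → c = 010000101, weight = 3.
  m = 1101 → c = 110101000, weight = 4.
  m = 0011 → c = 000110111, weight = 5.
  m = 1011 → c = 100011010, weight = 4.
  m = 0111 → c = 010101100, weight = 4.
  m = 1111 → c = 110000001, weight = 3.
Tally weights:
  weight 0: 1 codewords.
  weight 2: 1 codewords.
  weight 3: 3 codewords.
  weight 4: 5 codewords.
  weight 5: 4 codewords.
  weight 6: 1 codewords.
  weight 7: 1 codewords.
Minimum distance d = smallest w > 0 with A_w > 0 = 2.
Sanity: Σ A_w = 16 = 2^4 = 16 ✓.


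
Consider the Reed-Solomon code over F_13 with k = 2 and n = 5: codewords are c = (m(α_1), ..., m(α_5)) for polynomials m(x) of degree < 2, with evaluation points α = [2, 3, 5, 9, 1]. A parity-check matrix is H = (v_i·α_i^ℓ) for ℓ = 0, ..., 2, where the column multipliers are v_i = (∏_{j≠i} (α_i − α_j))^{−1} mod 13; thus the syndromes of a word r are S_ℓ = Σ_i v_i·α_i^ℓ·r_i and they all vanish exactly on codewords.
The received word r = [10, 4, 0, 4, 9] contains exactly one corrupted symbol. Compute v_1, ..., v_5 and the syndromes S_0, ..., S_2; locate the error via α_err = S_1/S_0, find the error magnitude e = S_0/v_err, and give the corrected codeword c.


S = (10, 4, 12), error at position 2, error magnitude e = 6, c = [10, 11, 0, 4, 9].

Step 1: column multipliers v_i = (∏_{j≠i}(α_i − α_j))^{−1} mod 13.
  i = 1 (α = 2): (2−3)(2−5)(2−9)(2−1) = (−1)·(−3)·(−7)·1 = −21 ≡ 5, so v_1 = 5^{−1} = 8 (mod 13).
  i = 2 (α = 3): (3−2)(3−5)(3−9)(3−1) = 1·(−2)·(−6)·2 = 24 ≡ 11, so v_2 = 11^{−1} = 6 (mod 13).
  i = 3 (α = 5): (5−2)(5−3)(5−9)(5−1) = 3·2·(−4)·4 = −96 ≡ 8, so v_3 = 8^{−1} = 5 (mod 13).
  i = 4 (α = 9): (9−2)(9−3)(9−5)(9−1) = 7·6·4·8 = 1344 ≡ 5, so v_4 = 5^{−1} = 8 (mod 13).
  i = 5 (α = 1): (1−2)(1−3)(1−5)(1−9) = (−1)·(−2)·(−4)·(−8) = 64 ≡ 12, so v_5 = 12^{−1} = 12 (mod 13).
  v = [8, 6, 5, 8, 12].
Step 2: syndromes of r = [10, 4, 0, 4, 9] (all sums mod 13).
  S_0 = Σ v_i r_i = 8·10 + 6·4 + 5·0 + 8·4 + 12·9 = 244 ≡ 10.
  S_1 = Σ v_i α_i r_i = 8·2·10 + 6·3·4 + 5·5·0 + 8·9·4 + 12·1·9 = 628 ≡ 4.
  α_i^2 mod 13 = [4, 9, 12, 3, 1].
  S_2 = Σ v_i α_i^2 r_i = 8·4·10 + 6·9·4 + 5·12·0 + 8·3·4 + 12·1·9 = 740 ≡ 12.
  S = (10, 4, 12) ≠ 0, so r is not a codeword (an error is present).
Step 3: locate the error. For a single error e at position i, S_ℓ = v_i·e·α_i^ℓ, so α_err = S_1/S_0.
  S_0^{−1} = 10^{−1} = 4 (mod 13), so α_err = 4·4 = 16 ≡ 3 = α_2. Error position i = 2.
  Consistency check: S_2/S_1 = 12·10 = 120 ≡ 3 = α_err ✓ (single-error assumption holds).
Step 4: error magnitude e = S_0/v_2 = S_0·∏_{j≠2}(α_2 − α_j) = 10·11 = 110 ≡ 6 (mod 13).
Step 5: correct position 2: c_2 = r_2 − e = 4 − 6 ≡ 11 (mod 13). Hence c = [10, 11, 0, 4, 9].
  Check: interpolating c through the α_i gives m(x) = 8 + 1·x (degree < 2) with m(α_i) = c_i for every i, so c is indeed a codeword.


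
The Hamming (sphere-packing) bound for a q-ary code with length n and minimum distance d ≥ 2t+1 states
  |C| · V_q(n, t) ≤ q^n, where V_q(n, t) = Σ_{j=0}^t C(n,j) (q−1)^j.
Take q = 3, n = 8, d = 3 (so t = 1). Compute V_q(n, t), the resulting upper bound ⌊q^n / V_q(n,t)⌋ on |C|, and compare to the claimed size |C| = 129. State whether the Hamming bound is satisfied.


V_q(n, t) = 17, q^n = 6561, Hamming bound = 385, |C| = 129 ≤ bound (satisfied).

Step 1: Compute V_q(n, t) = Σ_{j=0}^1 C(n, j) (q−1)^j.
  j = 0: C(8,0)·(2)^0 = 1·1 = 1.
  j = 1: C(8,1)·(2)^1 = 8·2 = 16.
  V_q(n, t) = 1 + 16 = 17.
Step 2: q^n = 3^8 = 6561.
Step 3: Hamming bound ⌊q^n / V_q(n,t)⌋ = ⌊6561/17⌋ = 385.
Step 4: Compare |C| = 129 to 385: satisfied.
The claimed |C| lies below the Hamming bound.


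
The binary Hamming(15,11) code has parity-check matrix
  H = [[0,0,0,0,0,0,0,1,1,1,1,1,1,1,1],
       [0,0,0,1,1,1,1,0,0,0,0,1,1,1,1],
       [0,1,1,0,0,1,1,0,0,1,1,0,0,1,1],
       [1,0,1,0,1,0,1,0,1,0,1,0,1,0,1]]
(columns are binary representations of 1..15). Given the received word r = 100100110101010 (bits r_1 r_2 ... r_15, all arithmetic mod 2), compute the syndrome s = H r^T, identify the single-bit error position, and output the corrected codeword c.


s = (0, 0, 1, 0)^T, error position = 2, corrected codeword c = 110100110101010

Compute s = H r^T mod 2 one row at a time:
  s_1 = 1 + 0 + 1 + 0 + 1 + 0 + 1 + 0 = 4 ≡ 0 (mod 2).
  s_2 = 1 + 0 + 0 + 1 + 1 + 0 + 1 + 0 = 4 ≡ 0 (mod 2).
  s_3 = 0 + 0 + 0 + 1 + 1 + 0 + 1 + 0 = 3 ≡ 1 (mod 2).
  s_4 = 1 + 0 + 0 + 1 + 0 + 0 + 0 + 0 = 2 ≡ 0 (mod 2).
s = (0, 0, 1, 0)^T — this equals column 2 of H (binary 0010), so error is at position 2.
Correct: flip bit 2 of r = 100100110101010 to get c = 110100110101010.


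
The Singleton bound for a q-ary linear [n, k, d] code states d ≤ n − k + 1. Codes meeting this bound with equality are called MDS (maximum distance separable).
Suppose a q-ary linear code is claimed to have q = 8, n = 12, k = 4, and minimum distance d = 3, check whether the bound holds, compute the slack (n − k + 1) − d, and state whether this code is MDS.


Singleton RHS = n − k + 1 = 9, slack = 6, bound satisfied, not MDS.

Singleton bound: d ≤ n − k + 1.
Here n = 12, k = 4, so n − k + 1 = 9.
Given d = 3, check d ≤ 9: YES.
Slack = (n − k + 1) − d = 6.
The code is NOT MDS (slack = 6 > 0).
Description: the claimed parameters are [12, 4, 3]_8; such a code would be non-MDS.


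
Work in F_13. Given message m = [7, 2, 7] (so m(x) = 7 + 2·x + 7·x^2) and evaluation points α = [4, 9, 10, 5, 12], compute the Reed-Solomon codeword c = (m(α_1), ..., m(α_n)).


c = [10, 7, 12, 10, 12]

Message polynomial: m(x) = 7 + 2·x + 7·x^2 (mod 13).
For each evaluation point α_i, compute m(α_i) mod 13:
  α_1 = 4: Horner steps 7 → 4 → 10, so m(4) = 10.
  α_2 = 9: Horner steps 7 → 0 → 7, so m(9) = 7.
  α_3 = 10: Horner steps 7 → 7 → 12, so m(10) = 12.
  α_4 = 5: Horner steps 7 → 11 → 10, so m(5) = 10.
  α_5 = 12: Horner steps 7 → 8 → 12, so m(12) = 12.
Codeword c = [10, 7, 12, 10, 12] ∈ F_13^5.


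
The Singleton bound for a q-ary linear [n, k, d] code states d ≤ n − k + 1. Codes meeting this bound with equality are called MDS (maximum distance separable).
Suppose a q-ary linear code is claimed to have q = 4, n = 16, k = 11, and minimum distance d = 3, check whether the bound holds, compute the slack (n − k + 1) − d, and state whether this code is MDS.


Singleton RHS = n − k + 1 = 6, slack = 3, bound satisfied, not MDS.

Singleton bound: d ≤ n − k + 1.
Here n = 16, k = 11, so n − k + 1 = 6.
Given d = 3, check d ≤ 6: YES.
Slack = (n − k + 1) − d = 3.
The code is NOT MDS (slack = 3 > 0).
Description: the claimed parameters are [16, 11, 3]_4; such a code would be non-MDS.


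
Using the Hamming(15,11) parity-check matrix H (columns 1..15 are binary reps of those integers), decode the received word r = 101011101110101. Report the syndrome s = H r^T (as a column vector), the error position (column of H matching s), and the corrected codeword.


s = (1, 1, 0, 0)^T, error position = 12, corrected codeword c = 101011101111101

Compute s = H r^T mod 2 one row at a time:
  s_1 = 0 + 1 + 1 + 1 + 0 + 1 + 0 + 1 = 5 ≡ 1 (mod 2).
  s_2 = 0 + 1 + 1 + 1 + 0 + 1 + 0 + 1 = 5 ≡ 1 (mod 2).
  s_3 = 0 + 1 + 1 + 1 + 1 + 1 + 0 + 1 = 6 ≡ 0 (mod 2).
  s_4 = 1 + 1 + 1 + 1 + 1 + 1 + 1 + 1 = 8 ≡ 0 (mod 2).
s = (1, 1, 0, 0)^T — this equals column 12 of H (binary 1100), so error is at position 12.
Correct: flip bit 12 of r = 101011101110101 to get c = 101011101111101.


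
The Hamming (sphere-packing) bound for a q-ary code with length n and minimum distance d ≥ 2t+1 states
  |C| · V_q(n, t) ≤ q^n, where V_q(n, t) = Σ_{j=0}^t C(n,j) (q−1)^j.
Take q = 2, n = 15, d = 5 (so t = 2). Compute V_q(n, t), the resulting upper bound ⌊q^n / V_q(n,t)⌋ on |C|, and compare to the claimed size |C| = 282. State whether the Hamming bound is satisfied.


V_q(n, t) = 121, q^n = 32768, Hamming bound = 270, |C| = 282 > bound (violated).

Step 1: Compute V_q(n, t) = Σ_{j=0}^2 C(n, j) (q−1)^j.
  j = 0: C(15,0)·(1)^0 = 1·1 = 1.
  j = 1: C(15,1)·(1)^1 = 15·1 = 15.
  j = 2: C(15,2)·(1)^2 = 105·1 = 105.
  V_q(n, t) = 1 + 15 + 105 = 121.
Step 2: q^n = 2^15 = 32768.
Step 3: Hamming bound ⌊q^n / V_q(n,t)⌋ = ⌊32768/121⌋ = 270.
Step 4: Compare |C| = 282 to 270: violated.
The claimed |C| lies above the Hamming bound, so no 2-ary code of length 15 with d ≥ 5 can have 282 codewords.


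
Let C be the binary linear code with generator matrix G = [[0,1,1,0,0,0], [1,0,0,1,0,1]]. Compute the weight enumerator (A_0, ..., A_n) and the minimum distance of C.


Weight distribution: A_0 = 1, A_2 = 1, A_3 = 1, A_5 = 1. Minimum distance d = 2.

Enumerate all 2^2 = 4 messages m ∈ F_2^2.
For each, compute codeword c = mG in F_2^6, then tally its weight.
  m = 00 → c = 000000, weight = 0.
  m = 10 → c = 011000, weight = 2.
  m = 01 → c = 100101, weight = 3.
  m = 11 → c = 111101, weight = 5.
Tally weights:
  weight 0: 1 codewords.
  weight 2: 1 codewords.
  weight 3: 1 codewords.
  weight 5: 1 codewords.
Minimum distance d = smallest w > 0 with A_w > 0 = 2.
Sanity: Σ A_w = 4 = 2^2 = 4 ✓.


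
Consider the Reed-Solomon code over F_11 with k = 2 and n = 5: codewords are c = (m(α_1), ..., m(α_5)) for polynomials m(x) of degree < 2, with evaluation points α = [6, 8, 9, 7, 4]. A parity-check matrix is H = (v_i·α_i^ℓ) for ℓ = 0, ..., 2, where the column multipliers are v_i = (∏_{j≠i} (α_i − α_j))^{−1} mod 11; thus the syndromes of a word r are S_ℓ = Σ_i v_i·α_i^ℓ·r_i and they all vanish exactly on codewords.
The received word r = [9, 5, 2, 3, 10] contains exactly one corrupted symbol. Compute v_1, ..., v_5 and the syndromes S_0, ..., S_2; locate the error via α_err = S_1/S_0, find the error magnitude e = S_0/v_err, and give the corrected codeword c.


S = (10, 3, 2), error at position 2, error magnitude e = 8, c = [9, 8, 2, 3, 10].

Step 1: column multipliers v_i = (∏_{j≠i}(α_i − α_j))^{−1} mod 11.
  i = 1 (α = 6): (6−8)(6−9)(6−7)(6−4) = (−2)·(−3)·(−1)·2 = −12 ≡ 10, so v_1 = 10^{−1} = 10 (mod 11).
  i = 2 (α = 8): (8−6)(8−9)(8−7)(8−4) = 2·(−1)·1·4 = −8 ≡ 3, so v_2 = 3^{−1} = 4 (mod 11).
  i = 3 (α = 9): (9−6)(9−8)(9−7)(9−4) = 3·1·2·5 = 30 ≡ 8, so v_3 = 8^{−1} = 7 (mod 11).
  i = 4 (α = 7): (7−6)(7−8)(7−9)(7−4) = 1·(−1)·(−2)·3 = 6 ≡ 6, so v_4 = 6^{−1} = 2 (mod 11).
  i = 5 (α = 4): (4−6)(4−8)(4−9)(4−7) = (−2)·(−4)·(−5)·(−3) = 120 ≡ 10, so v_5 = 10^{−1} = 10 (mod 11).
  v = [10, 4, 7, 2, 10].
Step 2: syndromes of r = [9, 5, 2, 3, 10] (all sums mod 11).
  S_0 = Σ v_i r_i = 10·9 + 4·5 + 7·2 + 2·3 + 10·10 = 230 ≡ 10.
  S_1 = Σ v_i α_i r_i = 10·6·9 + 4·8·5 + 7·9·2 + 2·7·3 + 10·4·10 = 1268 ≡ 3.
  α_i^2 mod 11 = [3, 9, 4, 5, 5].
  S_2 = Σ v_i α_i^2 r_i = 10·3·9 + 4·9·5 + 7·4·2 + 2·5·3 + 10·5·10 = 1036 ≡ 2.
  S = (10, 3, 2) ≠ 0, so r is not a codeword (an error is present).
Step 3: locate the error. For a single error e at position i, S_ℓ = v_i·e·α_i^ℓ, so α_err = S_1/S_0.
  S_0^{−1} = 10^{−1} = 10 (mod 11), so α_err = 3·10 = 30 ≡ 8 = α_2. Error position i = 2.
  Consistency check: S_2/S_1 = 2·4 = 8 ≡ 8 = α_err ✓ (single-error assumption holds).
Step 4: error magnitude e = S_0/v_2 = S_0·∏_{j≠2}(α_2 − α_j) = 10·3 = 30 ≡ 8 (mod 11).
Step 5: correct position 2: c_2 = r_2 − e = 5 − 8 ≡ 8 (mod 11). Hence c = [9, 8, 2, 3, 10].
  Check: interpolating c through the α_i gives m(x) = 1 + 5·x (degree < 2) with m(α_i) = c_i for every i, so c is indeed a codeword.


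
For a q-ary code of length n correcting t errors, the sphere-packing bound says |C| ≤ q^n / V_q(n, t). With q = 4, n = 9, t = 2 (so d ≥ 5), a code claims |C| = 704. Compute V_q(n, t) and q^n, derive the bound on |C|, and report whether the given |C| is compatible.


V_q(n, t) = 352, q^n = 262144, Hamming bound = 744, |C| = 704 ≤ bound (satisfied).

Step 1: Compute V_q(n, t) = Σ_{j=0}^2 C(n, j) (q−1)^j.
  j = 0: C(9,0)·(3)^0 = 1·1 = 1.
  j = 1: C(9,1)·(3)^1 = 9·3 = 27.
  j = 2: C(9,2)·(3)^2 = 36·9 = 324.
  V_q(n, t) = 1 + 27 + 324 = 352.
Step 2: q^n = 4^9 = 262144.
Step 3: Hamming bound ⌊q^n / V_q(n,t)⌋ = ⌊262144/352⌋ = 744.
Step 4: Compare |C| = 704 to 744: satisfied.
The claimed |C| lies below the Hamming bound.


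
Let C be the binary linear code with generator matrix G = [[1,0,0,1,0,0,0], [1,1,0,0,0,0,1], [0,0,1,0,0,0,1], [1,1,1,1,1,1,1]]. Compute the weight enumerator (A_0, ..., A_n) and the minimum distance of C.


Weight distribution: A_0 = 1, A_2 = 2, A_3 = 5, A_4 = 5, A_5 = 2, A_7 = 1. Minimum distance d = 2.

Enumerate all 2^4 = 16 messages m ∈ F_2^4.
For each, compute codeword c = mG in F_2^7, then tally its weight.
  m = 0000 → c = 0000000, weight = 0.
  m = 1000 → c = 1001000, weight = 2.
  m = 0100 → c = 1100001, weight = 3.
  m = 1100 → c = 0101001, weight = 3.
  m = 0010 → c = 0010001, weight = 2.
  m = 1010 → c = 1011001, weight = 4.
  m = 0110 → c = 1110000, weight = 3.
  m = 1110 → c = 0111000, weight = 3.
  m = 0001 → c = 1111111, weight = 7.
  m = 1001 → c = 0110111, weight = 5.
  m = 0101 → c = 0011110, weight = 4.
  m = 1101 → c = 1010110, weight = 4.
  m = 0011 → c = 1101110, weight = 5.
  m = 1011 → c = 0100110, weight = 3.
  m = 0111 → c = 0001111, weight = 4.
  m = 1111 → c = 1000111, weight = 4.
Tally weights:
  weight 0: 1 codewords.
  weight 2: 2 codewords.
  weight 3: 5 codewords.
  weight 4: 5 codewords.
  weight 5: 2 codewords.
  weight 7: 1 codewords.
Minimum distance d = smallest w > 0 with A_w > 0 = 2.
Sanity: Σ A_w = 16 = 2^4 = 16 ✓.


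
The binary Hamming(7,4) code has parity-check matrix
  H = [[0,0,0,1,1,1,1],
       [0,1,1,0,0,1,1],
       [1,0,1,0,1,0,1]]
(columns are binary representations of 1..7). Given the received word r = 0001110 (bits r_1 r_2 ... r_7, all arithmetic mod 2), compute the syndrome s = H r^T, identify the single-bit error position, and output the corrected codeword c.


s = (1, 1, 1)^T, error position = 7, corrected codeword c = 0001111

Compute s = H r^T mod 2 one row at a time:
  s_1 = 1 + 1 + 1 + 0 = 3 ≡ 1 (mod 2).
  s_2 = 0 + 0 + 1 + 0 = 1 ≡ 1 (mod 2).
  s_3 = 0 + 0 + 1 + 0 = 1 ≡ 1 (mod 2).
s = (1, 1, 1)^T — this equals column 7 of H (binary 111), so error is at position 7.
Correct: flip bit 7 of r = 0001110 to get c = 0001111.


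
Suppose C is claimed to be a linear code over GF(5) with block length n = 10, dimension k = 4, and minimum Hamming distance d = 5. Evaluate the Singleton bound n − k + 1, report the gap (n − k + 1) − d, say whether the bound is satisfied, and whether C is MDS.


Singleton RHS = n − k + 1 = 7, slack = 2, bound satisfied, not MDS.

Singleton bound: d ≤ n − k + 1.
Here n = 10, k = 4, so n − k + 1 = 7.
Given d = 5, check d ≤ 7: YES.
Slack = (n − k + 1) − d = 2.
The code is NOT MDS (slack = 2 > 0).
Description: the claimed parameters are [10, 4, 5]_5; such a code would be non-MDS.


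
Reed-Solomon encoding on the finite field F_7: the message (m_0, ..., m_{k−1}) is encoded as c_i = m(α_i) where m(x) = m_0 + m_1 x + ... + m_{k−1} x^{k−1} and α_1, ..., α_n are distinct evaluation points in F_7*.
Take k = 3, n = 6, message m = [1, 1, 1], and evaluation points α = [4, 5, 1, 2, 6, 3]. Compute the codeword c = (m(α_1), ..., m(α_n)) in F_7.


c = [0, 3, 3, 0, 1, 6]

Message polynomial: m(x) = 1 + 1·x + 1·x^2 (mod 7).
For each evaluation point α_i, compute m(α_i) mod 7:
  α_1 = 4: Horner steps 1 → 5 → 0, so m(4) = 0.
  α_2 = 5: Horner steps 1 → 6 → 3, so m(5) = 3.
  α_3 = 1: Horner steps 1 → 2 → 3, so m(1) = 3.
  α_4 = 2: Horner steps 1 → 3 → 0, so m(2) = 0.
  α_5 = 6: Horner steps 1 → 0 → 1, so m(6) = 1.
  α_6 = 3: Horner steps 1 → 4 → 6, so m(3) = 6.
Codeword c = [0, 3, 3, 0, 1, 6] ∈ F_7^6.


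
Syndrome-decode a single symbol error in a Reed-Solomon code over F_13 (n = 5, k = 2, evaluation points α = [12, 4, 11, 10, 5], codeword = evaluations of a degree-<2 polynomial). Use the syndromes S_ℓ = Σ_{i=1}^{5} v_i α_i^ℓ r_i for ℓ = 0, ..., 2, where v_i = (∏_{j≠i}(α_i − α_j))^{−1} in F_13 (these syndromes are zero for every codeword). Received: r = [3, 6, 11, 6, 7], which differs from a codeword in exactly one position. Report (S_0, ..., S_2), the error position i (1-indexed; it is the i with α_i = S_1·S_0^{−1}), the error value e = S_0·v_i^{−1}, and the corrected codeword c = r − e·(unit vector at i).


S = (11, 5, 7), error at position 2, error magnitude e = 4, c = [3, 2, 11, 6, 7].

Step 1: column multipliers v_i = (∏_{j≠i}(α_i − α_j))^{−1} mod 13.
  i = 1 (α = 12): (12−4)(12−11)(12−10)(12−5) = 8·1·2·7 = 112 ≡ 8, so v_1 = 8^{−1} = 5 (mod 13).
  i = 2 (α = 4): (4−12)(4−11)(4−10)(4−5) = (−8)·(−7)·(−6)·(−1) = 336 ≡ 11, so v_2 = 11^{−1} = 6 (mod 13).
  i = 3 (α = 11): (11−12)(11−4)(11−10)(11−5) = (−1)·7·1·6 = −42 ≡ 10, so v_3 = 10^{−1} = 4 (mod 13).
  i = 4 (α = 10): (10−12)(10−4)(10−11)(10−5) = (−2)·6·(−1)·5 = 60 ≡ 8, so v_4 = 8^{−1} = 5 (mod 13).
  i = 5 (α = 5): (5−12)(5−4)(5−11)(5−10) = (−7)·1·(−6)·(−5) = −210 ≡ 11, so v_5 = 11^{−1} = 6 (mod 13).
  v = [5, 6, 4, 5, 6].
Step 2: syndromes of r = [3, 6, 11, 6, 7] (all sums mod 13).
  S_0 = Σ v_i r_i = 5·3 + 6·6 + 4·11 + 5·6 + 6·7 = 167 ≡ 11.
  S_1 = Σ v_i α_i r_i = 5·12·3 + 6·4·6 + 4·11·11 + 5·10·6 + 6·5·7 = 1318 ≡ 5.
  α_i^2 mod 13 = [1, 3, 4, 9, 12].
  S_2 = Σ v_i α_i^2 r_i = 5·1·3 + 6·3·6 + 4·4·11 + 5·9·6 + 6·12·7 = 1073 ≡ 7.
  S = (11, 5, 7) ≠ 0, so r is not a codeword (an error is present).
Step 3: locate the error. For a single error e at position i, S_ℓ = v_i·e·α_i^ℓ, so α_err = S_1/S_0.
  S_0^{−1} = 11^{−1} = 6 (mod 13), so α_err = 5·6 = 30 ≡ 4 = α_2. Error position i = 2.
  Consistency check: S_2/S_1 = 7·8 = 56 ≡ 4 = α_err ✓ (single-error assumption holds).
Step 4: error magnitude e = S_0/v_2 = S_0·∏_{j≠2}(α_2 − α_j) = 11·11 = 121 ≡ 4 (mod 13).
Step 5: correct position 2: c_2 = r_2 − e = 6 − 4 ≡ 2 (mod 13). Hence c = [3, 2, 11, 6, 7].
  Check: interpolating c through the α_i gives m(x) = 8 + 5·x (degree < 2) with m(α_i) = c_i for every i, so c is indeed a codeword.


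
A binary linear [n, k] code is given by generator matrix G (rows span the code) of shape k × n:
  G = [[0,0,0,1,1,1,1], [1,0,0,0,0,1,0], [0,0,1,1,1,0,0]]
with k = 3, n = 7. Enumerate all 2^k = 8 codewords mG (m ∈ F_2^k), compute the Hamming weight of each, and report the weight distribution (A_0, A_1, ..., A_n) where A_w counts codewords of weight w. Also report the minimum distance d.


Weight distribution: A_0 = 1, A_2 = 1, A_3 = 3, A_4 = 2, A_5 = 1. Minimum distance d = 2.

Enumerate all 2^3 = 8 messages m ∈ F_2^3.
For each, compute codeword c = mG in F_2^7, then tally its weight.
  m = 000 → c = 0000000, weight = 0.
  m = 100 → c = 0001111, weight = 4.
  m = 010 → c = 1000010, weight = 2.
  m = 110 → c = 1001101, weight = 4.
  m = 001 → c = 0011100, weight = 3.
  m = 101 → c = 0010011, weight = 3.
  m = 011 → c = 1011110, weight = 5.
  m = 111 → c = 1010001, weight = 3.
Tally weights:
  weight 0: 1 codewords.
  weight 2: 1 codewords.
  weight 3: 3 codewords.
  weight 4: 2 codewords.
  weight 5: 1 codewords.
Minimum distance d = smallest w > 0 with A_w > 0 = 2.
Sanity: Σ A_w = 8 = 2^3 = 8 ✓.


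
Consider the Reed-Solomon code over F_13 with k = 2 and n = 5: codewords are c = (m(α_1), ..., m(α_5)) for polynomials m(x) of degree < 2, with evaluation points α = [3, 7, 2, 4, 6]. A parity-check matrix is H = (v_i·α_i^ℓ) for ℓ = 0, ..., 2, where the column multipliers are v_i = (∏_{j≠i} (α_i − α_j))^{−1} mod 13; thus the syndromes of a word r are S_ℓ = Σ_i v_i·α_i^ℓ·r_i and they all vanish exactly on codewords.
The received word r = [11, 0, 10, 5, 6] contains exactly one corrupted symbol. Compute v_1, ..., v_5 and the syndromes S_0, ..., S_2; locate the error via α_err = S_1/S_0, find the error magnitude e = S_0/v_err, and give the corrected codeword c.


S = (6, 12, 11), error at position 3, error magnitude e = 6, c = [11, 0, 4, 5, 6].

Step 1: column multipliers v_i = (∏_{j≠i}(α_i − α_j))^{−1} mod 13.
  i = 1 (α = 3): (3−7)(3−2)(3−4)(3−6) = (−4)·1·(−1)·(−3) = −12 ≡ 1, so v_1 = 1^{−1} = 1 (mod 13).
  i = 2 (α = 7): (7−3)(7−2)(7−4)(7−6) = 4·5·3·1 = 60 ≡ 8, so v_2 = 8^{−1} = 5 (mod 13).
  i = 3 (α = 2): (2−3)(2−7)(2−4)(2−6) = (−1)·(−5)·(−2)·(−4) = 40 ≡ 1, so v_3 = 1^{−1} = 1 (mod 13).
  i = 4 (α = 4): (4−3)(4−7)(4−2)(4−6) = 1·(−3)·2·(−2) = 12 ≡ 12, so v_4 = 12^{−1} = 12 (mod 13).
  i = 5 (α = 6): (6−3)(6−7)(6−2)(6−4) = 3·(−1)·4·2 = −24 ≡ 2, so v_5 = 2^{−1} = 7 (mod 13).
  v = [1, 5, 1, 12, 7].
Step 2: syndromes of r = [11, 0, 10, 5, 6] (all sums mod 13).
  S_0 = Σ v_i r_i = 1·11 + 5·0 + 1·10 + 12·5 + 7·6 = 123 ≡ 6.
  S_1 = Σ v_i α_i r_i = 1·3·11 + 5·7·0 + 1·2·10 + 12·4·5 + 7·6·6 = 545 ≡ 12.
  α_i^2 mod 13 = [9, 10, 4, 3, 10].
  S_2 = Σ v_i α_i^2 r_i = 1·9·11 + 5·10·0 + 1·4·10 + 12·3·5 + 7·10·6 = 739 ≡ 11.
  S = (6, 12, 11) ≠ 0, so r is not a codeword (an error is present).
Step 3: locate the error. For a single error e at position i, S_ℓ = v_i·e·α_i^ℓ, so α_err = S_1/S_0.
  S_0^{−1} = 6^{−1} = 11 (mod 13), so α_err = 12·11 = 132 ≡ 2 = α_3. Error position i = 3.
  Consistency check: S_2/S_1 = 11·12 = 132 ≡ 2 = α_err ✓ (single-error assumption holds).
Step 4: error magnitude e = S_0/v_3 = S_0·∏_{j≠3}(α_3 − α_j) = 6·1 = 6 ≡ 6 (mod 13).
Step 5: correct position 3: c_3 = r_3 − e = 10 − 6 ≡ 4 (mod 13). Hence c = [11, 0, 4, 5, 6].
  Check: interpolating c through the α_i gives m(x) = 3 + 7·x (degree < 2) with m(α_i) = c_i for every i, so c is indeed a codeword.


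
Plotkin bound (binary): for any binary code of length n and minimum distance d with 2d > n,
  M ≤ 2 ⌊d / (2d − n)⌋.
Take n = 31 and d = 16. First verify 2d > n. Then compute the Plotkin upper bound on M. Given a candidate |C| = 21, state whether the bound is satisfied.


Plotkin bound M ≤ 32; given |C| = 21 ≤ bound (satisfied).

Check applicability: 2d = 32, n = 31.
2d − n = 1 > 0, so Plotkin applies.
Compute d/(2d−n) = 16/1 ≈ 16.0000.
⌊d/(2d−n)⌋ = 16.
Plotkin bound: M ≤ 2·16 = 32.
Given |C| = 21, check: satisfied.
This |C| is below the Plotkin bound.


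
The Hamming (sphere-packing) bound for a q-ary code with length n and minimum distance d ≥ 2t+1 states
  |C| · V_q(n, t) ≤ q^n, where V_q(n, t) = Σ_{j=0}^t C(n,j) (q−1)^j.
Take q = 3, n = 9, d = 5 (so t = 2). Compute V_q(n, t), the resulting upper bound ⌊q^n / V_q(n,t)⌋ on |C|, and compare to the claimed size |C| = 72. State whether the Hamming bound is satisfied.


V_q(n, t) = 163, q^n = 19683, Hamming bound = 120, |C| = 72 ≤ bound (satisfied).

Step 1: Compute V_q(n, t) = Σ_{j=0}^2 C(n, j) (q−1)^j.
  j = 0: C(9,0)·(2)^0 = 1·1 = 1.
  j = 1: C(9,1)·(2)^1 = 9·2 = 18.
  j = 2: C(9,2)·(2)^2 = 36·4 = 144.
  V_q(n, t) = 1 + 18 + 144 = 163.
Step 2: q^n = 3^9 = 19683.
Step 3: Hamming bound ⌊q^n / V_q(n,t)⌋ = ⌊19683/163⌋ = 120.
Step 4: Compare |C| = 72 to 120: satisfied.
The claimed |C| lies below the Hamming bound.


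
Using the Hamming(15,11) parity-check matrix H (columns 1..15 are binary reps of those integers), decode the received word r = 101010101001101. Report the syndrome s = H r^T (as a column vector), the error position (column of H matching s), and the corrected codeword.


s = (0, 1, 1, 1)^T, error position = 7, corrected codeword c = 101010001001101

Compute s = H r^T mod 2 one row at a time:
  s_1 = 0 + 1 + 0 + 0 + 1 + 1 + 0 + 1 = 4 ≡ 0 (mod 2).
  s_2 = 0 + 1 + 0 + 1 + 1 + 1 + 0 + 1 = 5 ≡ 1 (mod 2).
  s_3 = 0 + 1 + 0 + 1 + 0 + 0 + 0 + 1 = 3 ≡ 1 (mod 2).
  s_4 = 1 + 1 + 1 + 1 + 1 + 0 + 1 + 1 = 7 ≡ 1 (mod 2).
s = (0, 1, 1, 1)^T — this equals column 7 of H (binary 0111), so error is at position 7.
Correct: flip bit 7 of r = 101010101001101 to get c = 101010001001101.


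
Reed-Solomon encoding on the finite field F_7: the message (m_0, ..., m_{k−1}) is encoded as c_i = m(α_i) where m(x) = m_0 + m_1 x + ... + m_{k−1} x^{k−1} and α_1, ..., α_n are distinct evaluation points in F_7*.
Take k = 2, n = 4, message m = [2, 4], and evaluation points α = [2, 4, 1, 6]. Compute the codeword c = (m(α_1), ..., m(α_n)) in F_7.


c = [3, 4, 6, 5]

Message polynomial: m(x) = 2 + 4·x (mod 7).
For each evaluation point α_i, compute m(α_i) mod 7:
  α_1 = 2: Horner steps 4 → 3, so m(2) = 3.
  α_2 = 4: Horner steps 4 → 4, so m(4) = 4.
  α_3 = 1: Horner steps 4 → 6, so m(1) = 6.
  α_4 = 6: Horner steps 4 → 5, so m(6) = 5.
Codeword c = [3, 4, 6, 5] ∈ F_7^4.


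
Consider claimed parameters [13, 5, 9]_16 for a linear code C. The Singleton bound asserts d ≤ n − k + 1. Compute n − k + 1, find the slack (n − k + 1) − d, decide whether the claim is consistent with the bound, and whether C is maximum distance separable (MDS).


Singleton RHS = n − k + 1 = 9, slack = 0, bound satisfied, MDS.

Singleton bound: d ≤ n − k + 1.
Here n = 13, k = 5, so n − k + 1 = 9.
Given d = 9, check d ≤ 9: YES.
Slack = (n − k + 1) − d = 0.
The code is MDS (slack = 0).
Description: the claimed parameters are [13, 5, 9]_16; such a code would be MDS (meets Singleton bound).


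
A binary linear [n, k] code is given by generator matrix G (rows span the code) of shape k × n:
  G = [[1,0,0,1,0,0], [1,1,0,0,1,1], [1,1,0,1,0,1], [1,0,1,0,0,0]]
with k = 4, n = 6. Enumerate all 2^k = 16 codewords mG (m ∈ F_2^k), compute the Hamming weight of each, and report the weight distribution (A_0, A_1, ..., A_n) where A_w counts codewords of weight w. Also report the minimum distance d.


Weight distribution: A_0 = 1, A_2 = 7, A_4 = 7, A_6 = 1. Minimum distance d = 2.

Enumerate all 2^4 = 16 messages m ∈ F_2^4.
For each, compute codeword c = mG in F_2^6, then tally its weight.
  m = 0000 → c = 000000, weight = 0.
  m = 1000 → c = 100100, weight = 2.
  m = 0100 → c = 110011, weight = 4.
  m = 1100 → c = 010111, weight = 4.
  m = 0010 → c = 110101, weight = 4.
  m = 1010 → c = 010001, weight = 2.
  m = 0110 → c = 000110, weight = 2.
  m = 1110 → c = 100010, weight = 2.
  m = 0001 → c = 101000, weight = 2.
  m = 1001 → c = 001100, weight = 2.
  m = 0101 → c = 011011, weight = 4.
  m = 1101 → c = 111111, weight = 6.
  m = 0011 → c = 011101, weight = 4.
  m = 1011 → c = 111001, weight = 4.
  m = 0111 → c = 101110, weight = 4.
  m = 1111 → c = 001010, weight = 2.
Tally weights:
  weight 0: 1 codewords.
  weight 2: 7 codewords.
  weight 4: 7 codewords.
  weight 6: 1 codewords.
Minimum distance d = smallest w > 0 with A_w > 0 = 2.
Sanity: Σ A_w = 16 = 2^4 = 16 ✓.


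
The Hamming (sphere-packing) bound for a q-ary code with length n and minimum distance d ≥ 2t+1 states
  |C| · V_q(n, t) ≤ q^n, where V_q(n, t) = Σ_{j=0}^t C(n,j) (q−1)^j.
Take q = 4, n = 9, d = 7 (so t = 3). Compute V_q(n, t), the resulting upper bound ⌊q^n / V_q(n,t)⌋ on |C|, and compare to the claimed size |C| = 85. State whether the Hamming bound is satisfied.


V_q(n, t) = 2620, q^n = 262144, Hamming bound = 100, |C| = 85 ≤ bound (satisfied).

Step 1: Compute V_q(n, t) = Σ_{j=0}^3 C(n, j) (q−1)^j.
  j = 0: C(9,0)·(3)^0 = 1·1 = 1.
  j = 1: C(9,1)·(3)^1 = 9·3 = 27.
  j = 2: C(9,2)·(3)^2 = 36·9 = 324.
  j = 3: C(9,3)·(3)^3 = 84·27 = 2268.
  V_q(n, t) = 1 + 27 + 324 + 2268 = 2620.
Step 2: q^n = 4^9 = 262144.
Step 3: Hamming bound ⌊q^n / V_q(n,t)⌋ = ⌊262144/2620⌋ = 100.
Step 4: Compare |C| = 85 to 100: satisfied.
The claimed |C| lies below the Hamming bound.
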